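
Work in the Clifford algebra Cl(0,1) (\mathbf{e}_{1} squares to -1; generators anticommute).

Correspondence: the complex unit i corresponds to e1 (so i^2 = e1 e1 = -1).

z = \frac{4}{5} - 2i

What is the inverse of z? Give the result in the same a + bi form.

In blades: z = \frac{4}{5} - 2 e_{1}.
With qbar = \frac{4}{5} + 2 e_{1} (scalar fixed, mapped units negated), z qbar = \frac{116}{25} (the sum of squared coefficients), so z^-1 = qbar / (\frac{116}{25}) = \frac{5}{29} + \frac{25}{58} e_{1}; translating back:
Answer: \frac{5}{29} + \frac{25}{58}i


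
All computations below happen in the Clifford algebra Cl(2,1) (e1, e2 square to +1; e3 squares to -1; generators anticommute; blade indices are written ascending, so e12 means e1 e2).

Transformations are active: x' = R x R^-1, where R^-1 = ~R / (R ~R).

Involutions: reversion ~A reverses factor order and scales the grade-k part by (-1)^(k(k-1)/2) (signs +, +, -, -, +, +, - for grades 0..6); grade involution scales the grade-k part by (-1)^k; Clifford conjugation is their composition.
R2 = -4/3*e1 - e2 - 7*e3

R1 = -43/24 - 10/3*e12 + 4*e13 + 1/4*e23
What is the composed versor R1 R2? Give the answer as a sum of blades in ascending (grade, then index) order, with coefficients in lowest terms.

Distribute over the terms of R2 (each basis-blade product reordered to ascending indices, repeated generators contracted through their squares):
R1 (-4/3*e1) = 43/18*e1 - 40/9*e2 + 16/3*e3 - 1/3*e123
R1 (-e2) = 10/3*e1 + 43/24*e2 + 1/4*e3 + 4*e123
R1 (-7*e3) = 28*e1 + 7/4*e2 + 301/24*e3 + 70/3*e123
Summing the partial products and collecting blades:
Answer: 607/18*e1 - 65/72*e2 + 145/8*e3 + 27*e123


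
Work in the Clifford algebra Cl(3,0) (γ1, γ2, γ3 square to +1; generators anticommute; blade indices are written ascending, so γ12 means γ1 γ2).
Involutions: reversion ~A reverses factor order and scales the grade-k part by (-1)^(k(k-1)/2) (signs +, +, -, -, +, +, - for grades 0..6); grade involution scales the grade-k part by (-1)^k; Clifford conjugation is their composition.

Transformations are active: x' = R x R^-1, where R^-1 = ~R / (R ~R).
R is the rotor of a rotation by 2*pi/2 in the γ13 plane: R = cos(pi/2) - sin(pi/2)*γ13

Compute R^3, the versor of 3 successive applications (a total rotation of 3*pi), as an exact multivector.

Because a rotor carries half the rotation angle, composing 3 copies of this γ13-plane rotor multiplies the phase: 3*(pi/2) = 3*pi/2, hence R^3 = cos(3*pi/2) - sin(3*pi/2)*γ13.
cos(3*pi/2) = 0 and sin(3*pi/2) = -1, so R^3 = γ13. The net rotation is 1*pi (after discarding 1 full turn, each of which contributes a factor -1 to the rotor); the rotor keeps the half-angle phase exactly.
Answer: γ13


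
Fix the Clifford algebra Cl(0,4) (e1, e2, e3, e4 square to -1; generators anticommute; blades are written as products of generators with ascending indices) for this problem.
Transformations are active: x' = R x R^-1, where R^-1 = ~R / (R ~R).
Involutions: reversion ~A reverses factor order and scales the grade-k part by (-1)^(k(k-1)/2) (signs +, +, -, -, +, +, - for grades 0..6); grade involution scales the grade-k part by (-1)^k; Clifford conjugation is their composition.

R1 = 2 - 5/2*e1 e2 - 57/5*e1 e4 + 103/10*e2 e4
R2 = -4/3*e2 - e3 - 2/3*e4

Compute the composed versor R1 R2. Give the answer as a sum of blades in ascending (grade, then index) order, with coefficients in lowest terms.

Distribute over the terms of R2 (each basis-blade product reordered to ascending indices, repeated generators contracted through their squares):
R1 (-4/3*e2) = -10/3*e1 - 8/3*e2 - 206/15*e4 - 76/5*e1 e2 e4
R1 (-e3) = -2*e3 + 5/2*e1 e2 e3 - 57/5*e1 e3 e4 + 103/10*e2 e3 e4
R1 (-2/3*e4) = -38/5*e1 + 103/15*e2 - 4/3*e4 + 5/3*e1 e2 e4
Summing the partial products and collecting blades:
Answer: -164/15*e1 + 21/5*e2 - 2*e3 - 226/15*e4 + 5/2*e1 e2 e3 - 203/15*e1 e2 e4 - 57/5*e1 e3 e4 + 103/10*e2 e3 e4


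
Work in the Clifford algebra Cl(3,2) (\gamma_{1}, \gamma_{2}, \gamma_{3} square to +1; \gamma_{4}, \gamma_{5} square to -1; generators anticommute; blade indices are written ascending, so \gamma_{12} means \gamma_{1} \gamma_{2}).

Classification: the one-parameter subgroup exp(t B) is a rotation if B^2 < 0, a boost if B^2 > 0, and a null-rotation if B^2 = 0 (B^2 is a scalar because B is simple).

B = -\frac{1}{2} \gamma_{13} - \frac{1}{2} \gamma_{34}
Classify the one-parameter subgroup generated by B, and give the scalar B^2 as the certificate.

B^2 term by term: the squares give (-\frac{1}{2})^2*(\gamma_{13})^2 + (-\frac{1}{2})^2*(\gamma_{34})^2 = \frac{1}{4}*(-1) + \frac{1}{4}*(+1) = 0 (each basis 2-blade squares to minus the product of its generators' squares); cross terms between blades sharing an index anticommute and cancel. So B^2 = 0.
Answer: null-rotation, certificate B^2 = 0. The scalar 0 is the complete invariant here: its sign names the subgroup type.


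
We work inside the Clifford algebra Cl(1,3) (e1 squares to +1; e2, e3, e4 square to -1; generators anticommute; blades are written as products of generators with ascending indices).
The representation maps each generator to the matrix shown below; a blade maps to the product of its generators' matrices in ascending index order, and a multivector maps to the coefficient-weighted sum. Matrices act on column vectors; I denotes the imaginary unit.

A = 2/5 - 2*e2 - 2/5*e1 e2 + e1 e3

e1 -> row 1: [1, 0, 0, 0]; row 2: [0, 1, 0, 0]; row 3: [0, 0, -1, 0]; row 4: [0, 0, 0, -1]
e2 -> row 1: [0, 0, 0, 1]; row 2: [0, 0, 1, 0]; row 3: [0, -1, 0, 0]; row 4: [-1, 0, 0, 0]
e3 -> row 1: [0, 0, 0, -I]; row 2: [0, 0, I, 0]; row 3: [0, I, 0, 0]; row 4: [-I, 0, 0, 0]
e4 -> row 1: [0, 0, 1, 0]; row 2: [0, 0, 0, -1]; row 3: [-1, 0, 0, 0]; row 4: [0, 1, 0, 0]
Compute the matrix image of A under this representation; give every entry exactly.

Bivector images (products of the table entries): rho(e1 e2) = rho(e1)rho(e2) = row 1: [0, 0, 0, 1]; row 2: [0, 0, 1, 0]; row 3: [0, 1, 0, 0]; row 4: [1, 0, 0, 0]; rho(e1 e3) = rho(e1)rho(e3) = row 1: [0, 0, 0, -I]; row 2: [0, 0, I, 0]; row 3: [0, -I, 0, 0]; row 4: [I, 0, 0, 0].
M = (2/5)*1 + (-2)*rho(e2) + (-2/5)*rho(e1 e2) + (1)*rho(e1 e3), summed entrywise (1 is the identity matrix):
Answer: row 1: [2/5, 0, 0, -12/5 - I]; row 2: [0, 2/5, -12/5 + I, 0]; row 3: [0, 8/5 - I, 2/5, 0]; row 4: [8/5 + I, 0, 0, 2/5]


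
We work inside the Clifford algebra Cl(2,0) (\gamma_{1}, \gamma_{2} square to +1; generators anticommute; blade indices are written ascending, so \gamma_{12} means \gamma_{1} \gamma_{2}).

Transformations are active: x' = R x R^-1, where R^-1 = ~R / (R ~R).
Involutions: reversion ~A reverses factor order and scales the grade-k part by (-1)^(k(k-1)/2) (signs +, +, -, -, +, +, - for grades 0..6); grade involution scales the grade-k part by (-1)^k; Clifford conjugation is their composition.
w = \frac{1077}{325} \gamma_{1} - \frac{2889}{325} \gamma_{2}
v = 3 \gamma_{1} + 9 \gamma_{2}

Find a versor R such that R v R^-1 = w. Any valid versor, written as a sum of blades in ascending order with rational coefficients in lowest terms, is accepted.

Reasoning: v^2 = w^2 = 90 since conjugation preserves the quadratic form; R = v + w = \frac{2052}{325} \gamma_{1} + \frac{36}{325} \gamma_{2} is then valid when invertible, keeping its own part and reversing (v - w)/2.
Answer: \frac{2052}{325} \gamma_{1} + \frac{36}{325} \gamma_{2}


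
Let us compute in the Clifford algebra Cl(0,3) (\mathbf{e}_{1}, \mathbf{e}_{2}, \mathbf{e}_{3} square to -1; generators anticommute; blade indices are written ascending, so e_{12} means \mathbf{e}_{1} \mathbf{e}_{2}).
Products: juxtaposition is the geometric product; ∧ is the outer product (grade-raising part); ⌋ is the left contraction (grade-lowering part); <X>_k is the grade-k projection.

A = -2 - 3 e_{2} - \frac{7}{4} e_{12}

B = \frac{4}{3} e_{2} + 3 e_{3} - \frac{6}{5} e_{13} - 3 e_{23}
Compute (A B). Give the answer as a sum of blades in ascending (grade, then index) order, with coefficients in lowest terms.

step 1: 4 + \frac{7}{3} e_{1} - \frac{8}{3} e_{2} - 15 e_{3} - \frac{57}{20} e_{13} - \frac{9}{10} e_{23} - \frac{177}{20} e_{123}
Answer: 4 + \frac{7}{3} e_{1} - \frac{8}{3} e_{2} - 15 e_{3} - \frac{57}{20} e_{13} - \frac{9}{10} e_{23} - \frac{177}{20} e_{123}


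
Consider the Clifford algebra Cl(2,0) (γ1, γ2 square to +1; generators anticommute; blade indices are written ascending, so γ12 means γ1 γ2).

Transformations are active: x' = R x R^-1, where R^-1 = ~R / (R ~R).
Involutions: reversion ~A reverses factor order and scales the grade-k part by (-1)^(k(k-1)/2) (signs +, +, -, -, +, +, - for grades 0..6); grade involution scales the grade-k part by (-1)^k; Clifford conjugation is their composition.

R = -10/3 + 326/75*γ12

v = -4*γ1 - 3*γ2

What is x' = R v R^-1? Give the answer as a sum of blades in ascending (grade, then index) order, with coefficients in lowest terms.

~R = -10/3 - 326/75*γ12, and R ~R = 168776/5625, so R^-1 = ~R / (168776/5625).
R v = 22/75*γ1 + 2054/75*γ2
Answer: 83013/21097*γ1 - 65084/21097*γ2


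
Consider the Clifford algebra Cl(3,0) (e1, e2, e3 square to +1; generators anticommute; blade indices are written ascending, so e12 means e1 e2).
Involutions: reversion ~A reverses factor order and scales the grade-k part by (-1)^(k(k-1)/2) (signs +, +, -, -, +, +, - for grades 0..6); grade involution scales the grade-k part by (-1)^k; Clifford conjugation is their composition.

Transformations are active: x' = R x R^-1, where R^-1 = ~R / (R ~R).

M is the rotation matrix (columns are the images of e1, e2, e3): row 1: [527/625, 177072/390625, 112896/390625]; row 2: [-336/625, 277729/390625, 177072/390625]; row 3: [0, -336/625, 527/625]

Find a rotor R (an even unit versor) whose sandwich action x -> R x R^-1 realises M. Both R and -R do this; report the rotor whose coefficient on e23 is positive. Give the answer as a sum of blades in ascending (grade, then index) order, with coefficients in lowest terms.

Method: write R = a + b12*e12 + b13*e13 + b23*e23 with a^2 + b12^2 + b13^2 + b23^2 = 1 (so R^-1 = ~R). Expanding the columns R e_j ~R gives tr M = 4a^2 - 1 and, from the antisymmetric part, M21 - M12 = -4a*b12, M13 - M31 = 4a*b13, M32 - M23 = -4a*b23.
Here tr M = 936479/390625, so a^2 = (1 + tr M)/4 = 331776/390625 and a = ±576/625. Taking a = 576/625: M21 - M12 = -387072/390625, M13 - M31 = 112896/390625, M32 - M23 = -387072/390625, giving b12 = 168/625, b13 = 49/625, b23 = 168/625, i.e. R = 576/625 + 168/625*e12 + 49/625*e13 + 168/625*e23.
Its e23 coefficient is already positive.
Answer: 576/625 + 168/625*e12 + 49/625*e13 + 168/625*e23. Why the constraint matters: R and -R act identically through the sandwich — M has trace 936479/390625 either way — so only the sign condition on e23 picks one of the two preimages.


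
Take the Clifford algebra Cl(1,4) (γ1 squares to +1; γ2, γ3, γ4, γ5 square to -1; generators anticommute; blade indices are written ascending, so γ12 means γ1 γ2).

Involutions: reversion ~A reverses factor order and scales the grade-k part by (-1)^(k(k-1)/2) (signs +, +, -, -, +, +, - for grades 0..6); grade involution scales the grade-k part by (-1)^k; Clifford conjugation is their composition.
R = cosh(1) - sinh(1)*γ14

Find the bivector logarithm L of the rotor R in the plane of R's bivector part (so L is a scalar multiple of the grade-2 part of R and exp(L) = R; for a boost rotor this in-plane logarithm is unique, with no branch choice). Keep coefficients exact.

The scalar part of R is cosh(1), which determines |rapidity| via cosh; the sign lives in the bivector part, and pairing them (bivector part over sinh of the rapidity = the plane) gives the unique in-plane L = rapidity * plane.
Concretely: cosh(rapidity) = cosh(1) gives rapidity = ±1, and since rapidity/sinh(rapidity) is even the sign is immaterial: L = (rapidity/sinh(rapidity)) * <R>_2 = (1/sinh(1)) * <R>_2.
Answer: -γ14


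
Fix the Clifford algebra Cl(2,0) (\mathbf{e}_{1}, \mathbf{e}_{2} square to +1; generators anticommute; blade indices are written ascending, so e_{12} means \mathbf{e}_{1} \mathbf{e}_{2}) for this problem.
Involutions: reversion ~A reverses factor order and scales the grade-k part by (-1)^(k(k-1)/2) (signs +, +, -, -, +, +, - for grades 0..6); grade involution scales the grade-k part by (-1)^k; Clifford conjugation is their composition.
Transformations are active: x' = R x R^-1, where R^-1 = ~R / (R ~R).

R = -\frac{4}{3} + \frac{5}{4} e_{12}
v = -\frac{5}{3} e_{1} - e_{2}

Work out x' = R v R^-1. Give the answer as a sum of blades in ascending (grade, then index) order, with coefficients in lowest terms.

~R = -\frac{4}{3} - \frac{5}{4} e_{12}, and R ~R = \frac{481}{144}, so R^-1 = ~R / (\frac{481}{144}).
R v = \frac{35}{36} e_{1} + \frac{41}{12} e_{2}
Answer: \frac{1285}{1443} e_{1} - \frac{831}{481} e_{2}


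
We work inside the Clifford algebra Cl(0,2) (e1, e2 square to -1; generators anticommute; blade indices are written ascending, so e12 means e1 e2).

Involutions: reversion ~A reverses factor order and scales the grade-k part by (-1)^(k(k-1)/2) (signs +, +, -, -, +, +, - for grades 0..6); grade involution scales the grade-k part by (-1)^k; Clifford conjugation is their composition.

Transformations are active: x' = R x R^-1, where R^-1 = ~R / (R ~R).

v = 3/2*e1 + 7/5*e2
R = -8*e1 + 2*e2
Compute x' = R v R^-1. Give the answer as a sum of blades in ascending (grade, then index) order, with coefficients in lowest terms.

~R = -8*e1 + 2*e2, and R ~R = -68, so R^-1 = ~R / (-68).
R v = 46/5 - 71/5*e12
Answer: 113/170*e1 - 33/17*e2


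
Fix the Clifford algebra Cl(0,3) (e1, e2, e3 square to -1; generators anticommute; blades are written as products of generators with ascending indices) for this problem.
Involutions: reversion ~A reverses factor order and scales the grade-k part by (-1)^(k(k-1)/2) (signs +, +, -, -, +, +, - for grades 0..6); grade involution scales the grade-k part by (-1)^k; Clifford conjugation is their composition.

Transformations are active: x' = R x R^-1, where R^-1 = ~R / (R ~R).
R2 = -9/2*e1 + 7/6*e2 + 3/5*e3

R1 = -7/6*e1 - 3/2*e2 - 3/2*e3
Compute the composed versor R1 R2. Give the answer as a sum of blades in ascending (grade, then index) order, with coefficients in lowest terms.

Distribute over the terms of R1 (each basis-blade product reordered to ascending indices, repeated generators contracted through their squares):
(-7/6*e1) R2 = -21/4 - 49/36*e1 e2 - 7/10*e1 e3
(-3/2*e2) R2 = 7/4 - 27/4*e1 e2 - 9/10*e2 e3
(-3/2*e3) R2 = 9/10 - 27/4*e1 e3 + 7/4*e2 e3
Summing the partial products and collecting blades:
Answer: -13/5 - 73/9*e1 e2 - 149/20*e1 e3 + 17/20*e2 e3


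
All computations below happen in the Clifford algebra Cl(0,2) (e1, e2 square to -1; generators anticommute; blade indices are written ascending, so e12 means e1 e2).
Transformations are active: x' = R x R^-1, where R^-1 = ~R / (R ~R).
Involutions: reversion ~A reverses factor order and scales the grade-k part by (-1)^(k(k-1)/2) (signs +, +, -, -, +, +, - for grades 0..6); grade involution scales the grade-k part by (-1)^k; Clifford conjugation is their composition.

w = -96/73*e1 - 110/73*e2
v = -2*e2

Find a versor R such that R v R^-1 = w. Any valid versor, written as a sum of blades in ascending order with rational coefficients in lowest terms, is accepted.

Why this works: both vectors square to -4, so q(v) = q(w) and R = v + w = -96/73*e1 - 256/73*e2 carries v to w — its own direction survives, the complement (v - w)/2 flips.
Answer: -96/73*e1 - 256/73*e2


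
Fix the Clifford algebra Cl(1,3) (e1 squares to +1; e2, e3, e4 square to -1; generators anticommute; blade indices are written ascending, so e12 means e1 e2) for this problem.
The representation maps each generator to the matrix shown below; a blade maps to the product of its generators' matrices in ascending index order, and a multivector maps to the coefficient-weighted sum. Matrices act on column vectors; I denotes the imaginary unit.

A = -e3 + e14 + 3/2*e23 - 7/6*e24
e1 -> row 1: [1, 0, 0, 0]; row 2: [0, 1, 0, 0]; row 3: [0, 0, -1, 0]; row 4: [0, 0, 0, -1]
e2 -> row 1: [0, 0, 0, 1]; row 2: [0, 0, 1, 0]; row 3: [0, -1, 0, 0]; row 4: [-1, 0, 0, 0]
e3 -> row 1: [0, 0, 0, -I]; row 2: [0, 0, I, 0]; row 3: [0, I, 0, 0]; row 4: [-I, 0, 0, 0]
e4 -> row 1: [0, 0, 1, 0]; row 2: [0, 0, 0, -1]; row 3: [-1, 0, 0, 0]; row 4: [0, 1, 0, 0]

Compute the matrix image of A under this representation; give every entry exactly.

Bivector images (products of the table entries): rho(e14) = rho(e1)rho(e4) = row 1: [0, 0, 1, 0]; row 2: [0, 0, 0, -1]; row 3: [1, 0, 0, 0]; row 4: [0, -1, 0, 0]; rho(e23) = rho(e2)rho(e3) = row 1: [-I, 0, 0, 0]; row 2: [0, I, 0, 0]; row 3: [0, 0, -I, 0]; row 4: [0, 0, 0, I]; rho(e24) = rho(e2)rho(e4) = row 1: [0, 1, 0, 0]; row 2: [-1, 0, 0, 0]; row 3: [0, 0, 0, 1]; row 4: [0, 0, -1, 0].
M = (-1)*rho(e3) + (1)*rho(e14) + (3/2)*rho(e23) + (-7/6)*rho(e24), summed entrywise:
Answer: row 1: [-3*I/2, -7/6, 1, I]; row 2: [7/6, 3*I/2, -I, -1]; row 3: [1, -I, -3*I/2, -7/6]; row 4: [I, -1, 7/6, 3*I/2]


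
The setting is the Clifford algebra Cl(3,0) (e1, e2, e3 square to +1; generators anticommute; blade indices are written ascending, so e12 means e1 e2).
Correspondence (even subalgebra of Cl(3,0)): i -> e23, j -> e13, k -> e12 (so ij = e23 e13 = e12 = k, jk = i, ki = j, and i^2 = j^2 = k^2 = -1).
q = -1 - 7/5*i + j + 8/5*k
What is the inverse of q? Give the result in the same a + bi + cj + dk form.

In blades: q = -1 + 8/5*e12 + e13 - 7/5*e23.
With qbar = -1 - 8/5*e12 - e13 + 7/5*e23 (scalar fixed, mapped units negated), q qbar = 163/25 (the sum of squared coefficients), so q^-1 = qbar / (163/25) = -25/163 - 40/163*e12 - 25/163*e13 + 35/163*e23; translating back:
Answer: -25/163 + 35/163*i - 25/163*j - 40/163*k


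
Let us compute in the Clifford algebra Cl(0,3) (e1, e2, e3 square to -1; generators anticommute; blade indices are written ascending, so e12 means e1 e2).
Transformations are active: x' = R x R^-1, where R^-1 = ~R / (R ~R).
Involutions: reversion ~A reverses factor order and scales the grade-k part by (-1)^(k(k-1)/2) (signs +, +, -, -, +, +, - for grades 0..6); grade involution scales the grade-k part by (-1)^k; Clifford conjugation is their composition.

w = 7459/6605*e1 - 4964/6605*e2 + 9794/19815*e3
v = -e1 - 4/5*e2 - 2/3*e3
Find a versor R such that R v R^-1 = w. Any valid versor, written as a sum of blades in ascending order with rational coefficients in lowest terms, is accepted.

The midline construction: v and w both square to -469/225, so reflecting in their sum 854/6605*e1 - 10248/6605*e2 - 3416/19815*e3 exchanges them.
Answer: 854/6605*e1 - 10248/6605*e2 - 3416/19815*e3


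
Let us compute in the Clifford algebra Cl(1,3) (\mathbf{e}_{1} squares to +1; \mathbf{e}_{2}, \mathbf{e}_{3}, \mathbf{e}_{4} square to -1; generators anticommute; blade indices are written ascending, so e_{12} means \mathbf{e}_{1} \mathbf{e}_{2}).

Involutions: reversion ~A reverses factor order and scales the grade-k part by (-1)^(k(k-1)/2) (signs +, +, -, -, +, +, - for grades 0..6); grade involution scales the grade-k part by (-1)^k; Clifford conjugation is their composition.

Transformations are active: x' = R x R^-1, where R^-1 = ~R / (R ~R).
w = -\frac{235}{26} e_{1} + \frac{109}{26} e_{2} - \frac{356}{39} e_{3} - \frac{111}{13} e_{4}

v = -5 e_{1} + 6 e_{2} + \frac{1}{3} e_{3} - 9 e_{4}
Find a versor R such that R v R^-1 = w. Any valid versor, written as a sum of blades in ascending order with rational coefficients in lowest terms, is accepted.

The midline construction: v and w both square to -\frac{829}{9}, so reflecting in their sum -\frac{365}{26} e_{1} + \frac{265}{26} e_{2} - \frac{343}{39} e_{3} - \frac{228}{13} e_{4} exchanges them.
Answer: -\frac{365}{26} e_{1} + \frac{265}{26} e_{2} - \frac{343}{39} e_{3} - \frac{228}{13} e_{4}


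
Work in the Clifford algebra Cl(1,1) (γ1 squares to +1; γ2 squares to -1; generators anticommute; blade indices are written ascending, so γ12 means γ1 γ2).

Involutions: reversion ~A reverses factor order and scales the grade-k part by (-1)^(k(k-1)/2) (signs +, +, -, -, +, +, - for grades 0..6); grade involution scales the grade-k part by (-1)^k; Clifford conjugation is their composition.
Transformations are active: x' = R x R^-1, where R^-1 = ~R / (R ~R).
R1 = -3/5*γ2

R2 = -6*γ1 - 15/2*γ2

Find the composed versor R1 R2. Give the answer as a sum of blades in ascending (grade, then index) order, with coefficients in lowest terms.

Distribute over the terms of R1 (each basis-blade product reordered to ascending indices, repeated generators contracted through their squares):
(-3/5*γ2) R2 = -9/2 - 18/5*γ12
Answer: -9/2 - 18/5*γ12


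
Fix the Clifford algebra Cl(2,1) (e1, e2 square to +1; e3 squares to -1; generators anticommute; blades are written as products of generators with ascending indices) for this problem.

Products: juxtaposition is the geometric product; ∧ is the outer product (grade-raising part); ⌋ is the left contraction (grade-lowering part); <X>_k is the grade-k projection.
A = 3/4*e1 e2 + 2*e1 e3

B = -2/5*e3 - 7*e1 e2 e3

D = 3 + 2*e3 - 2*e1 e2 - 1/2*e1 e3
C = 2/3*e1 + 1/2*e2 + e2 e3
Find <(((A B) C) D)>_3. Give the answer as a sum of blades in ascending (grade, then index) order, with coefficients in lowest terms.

step 1: 4/5*e1 + 14*e2 + 21/4*e3 - 3/10*e1 e2 e3
step 2: 113/15 - 3/10*e1 + 21/4*e2 + 14*e3 - 134/15*e1 e2 - 67/20*e1 e3 - 113/40*e2 e3 + 4/5*e1 e2 e3
step 3: -2591/120 + 93/10*e1 + 112/5*e2 + 3529/60*e3 - 10771/240*e1 e2 - 301/15*e1 e3 + 511/120*e2 e3 - 4901/120*e1 e2 e3
step 4: -4901/120*e1 e2 e3
Answer: -4901/120*e1 e2 e3


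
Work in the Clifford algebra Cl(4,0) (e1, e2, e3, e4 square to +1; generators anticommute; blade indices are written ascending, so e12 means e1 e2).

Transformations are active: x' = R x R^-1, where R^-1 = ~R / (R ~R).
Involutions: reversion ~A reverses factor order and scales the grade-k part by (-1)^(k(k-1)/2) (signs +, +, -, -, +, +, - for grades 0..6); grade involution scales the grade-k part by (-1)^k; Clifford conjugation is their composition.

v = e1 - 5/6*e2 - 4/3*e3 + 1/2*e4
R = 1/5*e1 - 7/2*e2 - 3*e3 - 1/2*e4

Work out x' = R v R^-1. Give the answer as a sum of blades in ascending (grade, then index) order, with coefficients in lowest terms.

~R = 1/5*e1 - 7/2*e2 - 3*e3 - 1/2*e4, and R ~R = 1077/50, so R^-1 = ~R / (1077/50).
R v = 103/15 + 10/3*e12 + 41/15*e13 + 3/5*e14 + 13/6*e23 - 13/6*e24 - 13/6*e34
Answer: -2819/3231*e1 - 9035/6462*e2 - 208/359*e3 - 5291/6462*e4


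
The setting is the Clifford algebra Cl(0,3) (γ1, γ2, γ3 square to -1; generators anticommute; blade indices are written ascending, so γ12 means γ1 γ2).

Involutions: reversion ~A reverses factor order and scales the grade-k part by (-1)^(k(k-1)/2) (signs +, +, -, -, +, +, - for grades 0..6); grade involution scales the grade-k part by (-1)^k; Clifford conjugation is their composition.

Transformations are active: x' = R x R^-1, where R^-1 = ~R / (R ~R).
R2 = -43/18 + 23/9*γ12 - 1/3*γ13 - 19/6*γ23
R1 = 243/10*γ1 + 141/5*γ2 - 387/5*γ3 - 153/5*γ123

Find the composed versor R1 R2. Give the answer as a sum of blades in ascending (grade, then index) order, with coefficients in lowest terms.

Distribute over the terms of R1 (each basis-blade product reordered to ascending indices, repeated generators contracted through their squares):
(243/10*γ1) R2 = -1161/20*γ1 - 621/10*γ2 + 81/10*γ3 - 1539/20*γ123
(141/5*γ2) R2 = 1081/15*γ1 - 2021/30*γ2 + 893/10*γ3 + 47/5*γ123
(-387/5*γ3) R2 = 129/5*γ1 + 2451/10*γ2 + 1849/10*γ3 - 989/5*γ123
(-153/5*γ123) R2 = -969/10*γ1 + 51/5*γ2 + 391/5*γ3 + 731/10*γ123
Summing the partial products and collecting blades:
Answer: -685/12*γ1 + 755/6*γ2 + 721/2*γ3 - 769/4*γ123


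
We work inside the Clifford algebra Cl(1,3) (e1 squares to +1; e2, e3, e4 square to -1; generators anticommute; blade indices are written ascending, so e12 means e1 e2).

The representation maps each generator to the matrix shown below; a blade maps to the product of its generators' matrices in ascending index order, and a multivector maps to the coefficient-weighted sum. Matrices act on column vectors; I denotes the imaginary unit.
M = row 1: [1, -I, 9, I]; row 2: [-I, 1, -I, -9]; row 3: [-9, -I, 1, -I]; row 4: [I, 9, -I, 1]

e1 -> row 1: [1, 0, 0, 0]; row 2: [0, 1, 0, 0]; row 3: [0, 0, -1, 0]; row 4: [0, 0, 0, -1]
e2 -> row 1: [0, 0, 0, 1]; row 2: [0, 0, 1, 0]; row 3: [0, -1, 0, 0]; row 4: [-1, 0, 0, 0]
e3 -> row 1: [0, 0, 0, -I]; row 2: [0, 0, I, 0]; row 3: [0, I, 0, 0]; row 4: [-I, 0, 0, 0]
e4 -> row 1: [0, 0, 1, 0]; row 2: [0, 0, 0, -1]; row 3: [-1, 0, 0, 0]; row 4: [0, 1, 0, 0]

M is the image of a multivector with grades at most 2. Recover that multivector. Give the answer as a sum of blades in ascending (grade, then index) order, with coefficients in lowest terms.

Method: the blade images are trace-orthogonal — tr(rho(e_A) rho(e_B)^-1) = 4 if A = B and 0 otherwise — and rho(e_A)^-1 = (e_A)^2 * rho(e_A) with (e_A)^2 = +1 or -1, so the coefficient of e_A in the preimage is (e_A)^2 * tr(M rho(e_A))/4.
Nonzero projections over blades of grade <= 2: 1: (1)^2 = +1, tr(M 1) = 4, coefficient 1; e3: (e3)^2 = -1, tr(M rho(e3)) = 4, coefficient -1; e4: (e4)^2 = -1, tr(M rho(e4)) = -36, coefficient 9; e34: (e34)^2 = -1, tr(M rho(e34)) = -4, coefficient 1. Every other blade of grade <= 2 projects to 0.
Answer: 1 - e3 + 9*e4 + e34


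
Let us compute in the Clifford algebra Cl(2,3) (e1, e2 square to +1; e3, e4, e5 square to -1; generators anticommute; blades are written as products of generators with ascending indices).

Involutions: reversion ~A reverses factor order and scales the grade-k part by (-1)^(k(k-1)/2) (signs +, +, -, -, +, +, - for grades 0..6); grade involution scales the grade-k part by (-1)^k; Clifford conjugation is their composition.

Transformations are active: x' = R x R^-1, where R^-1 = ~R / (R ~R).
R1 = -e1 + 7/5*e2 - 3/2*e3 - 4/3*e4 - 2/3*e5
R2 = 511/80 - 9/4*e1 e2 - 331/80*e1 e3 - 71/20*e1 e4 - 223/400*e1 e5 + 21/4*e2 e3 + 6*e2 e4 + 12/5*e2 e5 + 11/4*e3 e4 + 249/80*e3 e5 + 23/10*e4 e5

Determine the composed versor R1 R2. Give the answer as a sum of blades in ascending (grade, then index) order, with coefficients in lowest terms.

Distribute over the terms of R1 (each basis-blade product reordered to ascending indices, repeated generators contracted through their squares):
(-e1) R2 = -511/80*e1 + 9/4*e2 + 331/80*e3 + 71/20*e4 + 223/400*e5 - 21/4*e1 e2 e3 - 6*e1 e2 e4 - 12/5*e1 e2 e5 - 11/4*e1 e3 e4 - 249/80*e1 e3 e5 - 23/10*e1 e4 e5
(7/5*e2) R2 = 63/20*e1 + 3577/400*e2 + 147/20*e3 + 42/5*e4 + 84/25*e5 + 2317/400*e1 e2 e3 + 497/100*e1 e2 e4 + 1561/2000*e1 e2 e5 + 77/20*e2 e3 e4 + 1743/400*e2 e3 e5 + 161/50*e2 e4 e5
(-3/2*e3) R2 = 993/160*e1 - 63/8*e2 - 1533/160*e3 + 33/8*e4 + 747/160*e5 + 27/8*e1 e2 e3 - 213/40*e1 e3 e4 - 669/800*e1 e3 e5 + 9*e2 e3 e4 + 18/5*e2 e3 e5 - 69/20*e3 e4 e5
(-4/3*e4) R2 = 71/15*e1 - 8*e2 - 11/3*e3 - 511/60*e4 + 46/15*e5 + 3*e1 e2 e4 + 331/60*e1 e3 e4 - 223/300*e1 e4 e5 - 7*e2 e3 e4 + 16/5*e2 e4 e5 + 83/20*e3 e4 e5
(-2/3*e5) R2 = 223/600*e1 - 8/5*e2 - 83/40*e3 - 23/15*e4 - 511/120*e5 + 3/2*e1 e2 e5 + 331/120*e1 e3 e5 + 71/30*e1 e4 e5 - 7/2*e2 e3 e5 - 4*e2 e4 e5 - 11/6*e3 e4 e5
Summing the partial products and collecting blades:
Answer: 6459/800*e1 - 2513/400*e2 - 1841/480*e3 + 241/40*e4 + 17747/2400*e5 + 1567/400*e1 e2 e3 + 197/100*e1 e2 e4 - 239/2000*e1 e2 e5 - 307/120*e1 e3 e4 - 2857/2400*e1 e3 e5 - 203/300*e1 e4 e5 + 117/20*e2 e3 e4 + 1783/400*e2 e3 e5 + 121/50*e2 e4 e5 - 17/15*e3 e4 e5


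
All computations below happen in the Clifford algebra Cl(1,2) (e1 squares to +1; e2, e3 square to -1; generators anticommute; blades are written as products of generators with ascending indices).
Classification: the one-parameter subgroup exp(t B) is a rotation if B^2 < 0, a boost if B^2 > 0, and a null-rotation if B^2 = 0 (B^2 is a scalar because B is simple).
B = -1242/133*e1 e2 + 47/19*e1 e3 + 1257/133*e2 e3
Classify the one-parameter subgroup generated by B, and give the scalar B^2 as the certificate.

B^2 term by term: the squares give (-1242/133)^2*(e1 e2)^2 + (47/19)^2*(e1 e3)^2 + (1257/133)^2*(e2 e3)^2 = 1542564/17689*(+1) + 2209/361*(+1) + 1580049/17689*(-1) = 4 (each basis 2-blade squares to minus the product of its generators' squares); cross terms between blades sharing an index anticommute and cancel. So B^2 = 4.
Answer: boost, certificate B^2 = 4. One invariant decides it: the square 4 survives every conjugation, and its sign is exactly the classification.


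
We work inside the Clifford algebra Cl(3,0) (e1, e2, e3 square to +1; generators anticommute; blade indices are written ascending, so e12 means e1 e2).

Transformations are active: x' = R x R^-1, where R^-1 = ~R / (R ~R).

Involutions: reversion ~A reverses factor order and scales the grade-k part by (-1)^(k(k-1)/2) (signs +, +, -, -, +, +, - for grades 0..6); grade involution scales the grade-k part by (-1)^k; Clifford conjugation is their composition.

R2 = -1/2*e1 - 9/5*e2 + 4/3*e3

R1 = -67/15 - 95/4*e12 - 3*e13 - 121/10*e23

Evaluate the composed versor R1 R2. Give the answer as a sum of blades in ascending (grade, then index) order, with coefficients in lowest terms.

Distribute over the terms of R2 (each basis-blade product reordered to ascending indices, repeated generators contracted through their squares):
R1 (-1/2*e1) = 67/30*e1 - 95/8*e2 - 3/2*e3 + 121/20*e123
R1 (-9/5*e2) = 171/4*e1 + 201/25*e2 - 1089/50*e3 - 27/5*e123
R1 (4/3*e3) = -4*e1 - 242/15*e2 - 268/45*e3 - 95/3*e123
Summing the partial products and collecting blades:
Answer: 2459/60*e1 - 11981/600*e2 - 6578/225*e3 - 1861/60*e123


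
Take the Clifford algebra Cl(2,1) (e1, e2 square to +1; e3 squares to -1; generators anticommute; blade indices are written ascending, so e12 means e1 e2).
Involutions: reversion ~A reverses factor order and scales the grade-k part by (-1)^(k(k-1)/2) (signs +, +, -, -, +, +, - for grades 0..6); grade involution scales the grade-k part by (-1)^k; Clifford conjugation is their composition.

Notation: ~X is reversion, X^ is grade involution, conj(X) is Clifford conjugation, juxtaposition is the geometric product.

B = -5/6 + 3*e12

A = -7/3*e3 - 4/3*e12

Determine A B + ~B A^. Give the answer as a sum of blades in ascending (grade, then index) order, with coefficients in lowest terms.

first term: 4 + 35/18*e3 + 10/9*e12 - 7*e123
second term: -4 - 35/18*e3 + 10/9*e12 - 7*e123
Answer: 20/9*e12 - 14*e123


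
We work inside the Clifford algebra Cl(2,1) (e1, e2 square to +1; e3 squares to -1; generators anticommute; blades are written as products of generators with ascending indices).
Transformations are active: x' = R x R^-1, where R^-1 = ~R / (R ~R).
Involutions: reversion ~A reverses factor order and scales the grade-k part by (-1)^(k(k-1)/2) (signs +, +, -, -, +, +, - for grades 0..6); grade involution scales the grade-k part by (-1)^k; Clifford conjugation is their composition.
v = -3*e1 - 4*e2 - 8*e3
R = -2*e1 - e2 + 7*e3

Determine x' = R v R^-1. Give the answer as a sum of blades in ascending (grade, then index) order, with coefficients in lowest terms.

~R = -2*e1 - e2 + 7*e3, and R ~R = -44, so R^-1 = ~R / (-44).
R v = 66 + 5*e1 e2 + 37*e1 e3 + 36*e2 e3
Answer: 9*e1 + 7*e2 - 13*e3


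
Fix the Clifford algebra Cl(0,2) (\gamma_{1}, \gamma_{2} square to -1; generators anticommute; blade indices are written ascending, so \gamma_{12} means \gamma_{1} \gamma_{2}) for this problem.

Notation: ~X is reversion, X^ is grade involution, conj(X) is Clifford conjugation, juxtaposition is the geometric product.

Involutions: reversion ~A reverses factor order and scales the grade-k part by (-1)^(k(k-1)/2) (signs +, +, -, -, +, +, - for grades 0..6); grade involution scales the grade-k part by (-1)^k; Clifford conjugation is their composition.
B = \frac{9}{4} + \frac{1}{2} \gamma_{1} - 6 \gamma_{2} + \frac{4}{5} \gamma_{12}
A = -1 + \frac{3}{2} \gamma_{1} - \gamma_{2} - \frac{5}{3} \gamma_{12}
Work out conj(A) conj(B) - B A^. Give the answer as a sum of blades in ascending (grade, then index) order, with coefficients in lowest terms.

first term: -\frac{23}{3} - \frac{547}{40} \gamma_{1} - \frac{347}{60} \gamma_{2} - \frac{79}{20} \gamma_{12}
second term: \frac{35}{6} + \frac{213}{40} \gamma_{1} + \frac{473}{60} \gamma_{2} - \frac{261}{20} \gamma_{12}
Answer: -\frac{27}{2} - 19 \gamma_{1} - \frac{41}{3} \gamma_{2} + \frac{91}{10} \gamma_{12}


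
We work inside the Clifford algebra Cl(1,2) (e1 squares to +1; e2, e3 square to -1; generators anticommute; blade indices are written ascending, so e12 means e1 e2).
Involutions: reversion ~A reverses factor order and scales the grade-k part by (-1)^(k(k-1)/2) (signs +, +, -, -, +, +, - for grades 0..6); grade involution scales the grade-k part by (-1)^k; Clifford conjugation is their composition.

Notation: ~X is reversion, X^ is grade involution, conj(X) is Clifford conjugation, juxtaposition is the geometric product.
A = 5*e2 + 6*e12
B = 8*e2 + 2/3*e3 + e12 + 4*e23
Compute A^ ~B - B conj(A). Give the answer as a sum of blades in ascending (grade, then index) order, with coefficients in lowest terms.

first term: 34 - 43*e1 - 20*e3 + 24*e13 - 10/3*e23 + 4*e123
second term: 34 - 43*e1 - 20*e3 - 24*e13 + 10/3*e23 - 4*e123
Answer: 48*e13 - 20/3*e23 + 8*e123


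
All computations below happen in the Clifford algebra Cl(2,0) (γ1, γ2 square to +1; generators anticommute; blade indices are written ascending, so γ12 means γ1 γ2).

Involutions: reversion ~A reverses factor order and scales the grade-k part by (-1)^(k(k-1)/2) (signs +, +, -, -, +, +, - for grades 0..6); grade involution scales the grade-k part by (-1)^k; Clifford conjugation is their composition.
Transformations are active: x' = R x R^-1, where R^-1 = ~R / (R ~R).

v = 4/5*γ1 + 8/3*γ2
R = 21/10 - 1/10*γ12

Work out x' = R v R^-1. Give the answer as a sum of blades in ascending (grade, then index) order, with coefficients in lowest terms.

~R = 21/10 + 1/10*γ12, and R ~R = 221/50, so R^-1 = ~R / (221/50).
R v = 106/75*γ1 + 142/25*γ2
Answer: 120/221*γ1 + 9052/3315*γ2


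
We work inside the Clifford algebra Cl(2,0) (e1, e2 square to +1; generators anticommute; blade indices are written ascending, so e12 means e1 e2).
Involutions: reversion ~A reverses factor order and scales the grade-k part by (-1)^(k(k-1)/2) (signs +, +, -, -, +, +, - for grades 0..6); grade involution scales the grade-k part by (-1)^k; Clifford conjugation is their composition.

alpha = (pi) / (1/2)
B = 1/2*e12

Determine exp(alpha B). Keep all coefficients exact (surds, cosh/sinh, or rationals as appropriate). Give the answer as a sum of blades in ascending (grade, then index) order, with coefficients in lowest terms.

B^2 = (1/2)^2*(e12)^2 = 1/4*(-1) = -1/4 (a basis 2-blade squares to minus the product of its generators' squares).
B^2 = -1/4 — the negative square puts this in the circular regime; l = 1/2, alpha*l = pi, so exp(alpha B) = cos(pi) + (sin(pi)/(1/2))*B = -1 + (0)*B.
Answer: -1


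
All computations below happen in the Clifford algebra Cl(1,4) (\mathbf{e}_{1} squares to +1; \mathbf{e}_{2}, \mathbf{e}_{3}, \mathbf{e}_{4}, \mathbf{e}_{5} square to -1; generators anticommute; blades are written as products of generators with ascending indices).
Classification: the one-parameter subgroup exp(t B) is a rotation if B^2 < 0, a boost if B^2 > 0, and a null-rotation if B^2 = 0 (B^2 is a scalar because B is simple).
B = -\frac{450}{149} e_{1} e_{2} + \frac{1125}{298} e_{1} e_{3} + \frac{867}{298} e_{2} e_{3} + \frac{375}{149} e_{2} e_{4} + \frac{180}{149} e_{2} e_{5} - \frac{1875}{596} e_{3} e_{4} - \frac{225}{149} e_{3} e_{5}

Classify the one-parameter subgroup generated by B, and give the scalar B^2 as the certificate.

B^2 term by term: the squares give (-\frac{450}{149})^2*(e_{1} e_{2})^2 + (\frac{1125}{298})^2*(e_{1} e_{3})^2 + (\frac{867}{298})^2*(e_{2} e_{3})^2 + (\frac{375}{149})^2*(e_{2} e_{4})^2 + (\frac{180}{149})^2*(e_{2} e_{5})^2 + (-\frac{1875}{596})^2*(e_{3} e_{4})^2 + (-\frac{225}{149})^2*(e_{3} e_{5})^2 = \frac{202500}{22201}*(+1) + \frac{1265625}{88804}*(+1) + \frac{751689}{88804}*(-1) + \frac{140625}{22201}*(-1) + \frac{32400}{22201}*(-1) + \frac{3515625}{355216}*(-1) + \frac{50625}{22201}*(-1) = -\frac{81}{16} (each basis 2-blade squares to minus the product of its generators' squares); cross terms between blades sharing an index anticommute and cancel; the commuting (index-disjoint) pairs give grade-4 terms 2*c*c'*(blade product), which cancel blade by blade — e_{1} e_{2} e_{3} e_{4}: \frac{421875}{22201} - \frac{421875}{22201} = 0; e_{1} e_{2} e_{3} e_{5}: \frac{202500}{22201} - \frac{202500}{22201} = 0; e_{2} e_{3} e_{4} e_{5}: \frac{168750}{22201} - \frac{168750}{22201} = 0 — confirming B is simple. So B^2 = -\frac{81}{16}.
Answer: rotation, certificate B^2 = -\frac{81}{16}. Check the certificate: B^2 = -\frac{81}{16}, and that sign is decisive whatever form B takes.


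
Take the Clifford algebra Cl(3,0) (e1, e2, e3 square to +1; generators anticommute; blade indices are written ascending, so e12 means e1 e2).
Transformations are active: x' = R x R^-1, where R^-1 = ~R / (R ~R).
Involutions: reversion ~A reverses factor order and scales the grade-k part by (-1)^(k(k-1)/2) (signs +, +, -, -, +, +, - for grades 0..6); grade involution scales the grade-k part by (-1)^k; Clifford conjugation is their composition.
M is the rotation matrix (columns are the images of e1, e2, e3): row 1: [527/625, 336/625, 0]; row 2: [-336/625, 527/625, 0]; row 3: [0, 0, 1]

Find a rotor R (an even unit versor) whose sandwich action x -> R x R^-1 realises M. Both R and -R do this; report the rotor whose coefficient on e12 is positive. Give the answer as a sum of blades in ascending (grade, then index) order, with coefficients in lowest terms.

Method: write R = a + b12*e12 + b13*e13 + b23*e23 with a^2 + b12^2 + b13^2 + b23^2 = 1 (so R^-1 = ~R). Expanding the columns R e_j ~R gives tr M = 4a^2 - 1 and, from the antisymmetric part, M21 - M12 = -4a*b12, M13 - M31 = 4a*b13, M32 - M23 = -4a*b23.
Here tr M = 1679/625, so a^2 = (1 + tr M)/4 = 576/625 and a = ±24/25. Taking a = 24/25: M21 - M12 = -672/625, M13 - M31 = 0, M32 - M23 = 0, giving b12 = 7/25, b13 = 0, b23 = 0, i.e. R = 24/25 + 7/25*e12.
Its e12 coefficient is already positive.
Answer: 24/25 + 7/25*e12. Why the constraint matters: R and -R act identically through the sandwich — M has trace 1679/625 either way — so only the sign condition on e12 picks one of the two preimages.


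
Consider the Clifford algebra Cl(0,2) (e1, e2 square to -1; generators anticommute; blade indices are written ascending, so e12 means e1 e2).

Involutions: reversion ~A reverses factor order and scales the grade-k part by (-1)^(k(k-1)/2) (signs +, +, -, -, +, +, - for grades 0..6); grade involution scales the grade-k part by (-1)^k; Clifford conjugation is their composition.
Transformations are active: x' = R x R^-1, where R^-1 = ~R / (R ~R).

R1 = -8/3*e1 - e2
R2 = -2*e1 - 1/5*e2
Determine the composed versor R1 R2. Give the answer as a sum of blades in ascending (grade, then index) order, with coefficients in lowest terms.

Distribute over the terms of R1 (each basis-blade product reordered to ascending indices, repeated generators contracted through their squares):
(-8/3*e1) R2 = -16/3 + 8/15*e12
(-e2) R2 = -1/5 - 2*e12
Summing the partial products and collecting blades:
Answer: -83/15 - 22/15*e12


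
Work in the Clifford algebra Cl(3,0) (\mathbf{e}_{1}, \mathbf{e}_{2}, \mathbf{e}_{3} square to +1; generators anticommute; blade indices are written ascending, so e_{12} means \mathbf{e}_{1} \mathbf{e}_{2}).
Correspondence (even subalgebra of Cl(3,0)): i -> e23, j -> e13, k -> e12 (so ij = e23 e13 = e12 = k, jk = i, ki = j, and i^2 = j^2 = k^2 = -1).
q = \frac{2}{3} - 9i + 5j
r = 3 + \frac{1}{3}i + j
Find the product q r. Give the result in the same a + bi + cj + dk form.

In blades: q = \frac{2}{3} + 5 e_{13} - 9 e_{23}, r = 3 + e_{13} + \frac{1}{3} e_{23}.
Distribute q over r term by term (generator squares from the signature, products reordered to ascending indices): (\frac{2}{3})*r = 2 + \frac{2}{3} e_{13} + \frac{2}{9} e_{23}; (5 e_{13})*r = -5 - \frac{5}{3} e_{12} + 15 e_{13}; (-9 e_{23})*r = 3 - 9 e_{12} - 27 e_{23}.
Sum: -\frac{32}{3} e_{12} + \frac{47}{3} e_{13} - \frac{241}{9} e_{23}; translating back through the correspondence:
Answer: -\frac{241}{9}i + \frac{47}{3}j - \frac{32}{3}k
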